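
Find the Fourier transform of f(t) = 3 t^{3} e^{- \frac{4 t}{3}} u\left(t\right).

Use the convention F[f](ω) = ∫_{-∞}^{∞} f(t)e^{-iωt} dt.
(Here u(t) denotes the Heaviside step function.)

F(ω) = \frac{1458}{\left(3 i \omega + 4\right)^{4}}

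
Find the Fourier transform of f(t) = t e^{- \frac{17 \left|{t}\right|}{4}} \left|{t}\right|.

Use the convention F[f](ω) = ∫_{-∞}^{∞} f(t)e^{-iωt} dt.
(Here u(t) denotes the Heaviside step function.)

F(ω) = \frac{1024 i \omega \left(16 \omega^{2} - 867\right)}{\left(16 \omega^{2} + 289\right)^{3}}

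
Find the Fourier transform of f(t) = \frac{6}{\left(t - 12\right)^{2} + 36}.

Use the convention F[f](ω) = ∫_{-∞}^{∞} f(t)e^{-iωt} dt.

F(ω) = \pi e^{- 12 i \omega - 6 \left|{\omega}\right|}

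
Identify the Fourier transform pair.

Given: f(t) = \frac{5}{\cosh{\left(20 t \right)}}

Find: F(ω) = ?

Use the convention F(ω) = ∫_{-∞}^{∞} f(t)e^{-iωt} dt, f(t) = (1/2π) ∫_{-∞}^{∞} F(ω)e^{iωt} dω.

F(ω) = \frac{\pi}{4 \cosh{\left(\frac{\pi \omega}{40} \right)}}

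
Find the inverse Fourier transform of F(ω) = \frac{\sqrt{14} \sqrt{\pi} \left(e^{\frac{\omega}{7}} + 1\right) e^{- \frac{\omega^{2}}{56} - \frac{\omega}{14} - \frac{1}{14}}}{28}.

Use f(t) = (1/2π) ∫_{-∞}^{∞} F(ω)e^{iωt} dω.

f(t) = e^{- 14 t^{2}} \cos{\left(2 t \right)}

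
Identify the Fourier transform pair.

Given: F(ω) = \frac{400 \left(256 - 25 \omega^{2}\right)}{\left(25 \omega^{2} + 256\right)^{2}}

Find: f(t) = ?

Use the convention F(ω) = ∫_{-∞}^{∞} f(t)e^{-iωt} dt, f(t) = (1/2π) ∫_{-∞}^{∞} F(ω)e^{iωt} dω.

f(t) = 8 e^{- \frac{16 \left|{t}\right|}{5}} \left|{t}\right|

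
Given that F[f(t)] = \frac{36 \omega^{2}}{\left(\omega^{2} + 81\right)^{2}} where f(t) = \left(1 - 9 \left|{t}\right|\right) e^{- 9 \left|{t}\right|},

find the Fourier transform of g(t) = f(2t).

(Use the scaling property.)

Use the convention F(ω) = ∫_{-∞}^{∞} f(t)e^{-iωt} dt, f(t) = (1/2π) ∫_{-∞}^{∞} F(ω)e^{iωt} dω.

F[g](ω) = \frac{72 \omega^{2}}{\left(\omega^{2} + 324\right)^{2}}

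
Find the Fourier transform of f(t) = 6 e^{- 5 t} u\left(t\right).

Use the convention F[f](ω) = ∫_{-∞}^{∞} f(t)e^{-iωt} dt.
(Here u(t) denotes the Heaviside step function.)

F(ω) = \frac{6}{i \omega + 5}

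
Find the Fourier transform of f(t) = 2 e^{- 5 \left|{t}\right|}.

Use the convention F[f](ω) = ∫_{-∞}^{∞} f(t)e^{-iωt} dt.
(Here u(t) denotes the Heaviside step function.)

F(ω) = \frac{20}{\omega^{2} + 25}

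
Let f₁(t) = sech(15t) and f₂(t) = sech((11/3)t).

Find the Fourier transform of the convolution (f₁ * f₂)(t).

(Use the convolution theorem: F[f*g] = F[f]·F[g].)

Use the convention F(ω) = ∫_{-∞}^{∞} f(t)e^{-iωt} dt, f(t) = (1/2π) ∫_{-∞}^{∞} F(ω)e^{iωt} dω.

F[f₁*f₂](ω) = \frac{\pi^{2}}{55 \cosh{\left(\frac{\pi \omega}{30} \right)} \cosh{\left(\frac{3 \pi \omega}{22} \right)}}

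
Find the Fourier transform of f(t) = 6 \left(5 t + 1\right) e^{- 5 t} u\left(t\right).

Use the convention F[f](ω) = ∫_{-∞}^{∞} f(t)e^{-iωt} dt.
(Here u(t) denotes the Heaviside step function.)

F(ω) = \frac{6 \left(- i \omega - 10\right)}{\omega^{2} - 10 i \omega - 25}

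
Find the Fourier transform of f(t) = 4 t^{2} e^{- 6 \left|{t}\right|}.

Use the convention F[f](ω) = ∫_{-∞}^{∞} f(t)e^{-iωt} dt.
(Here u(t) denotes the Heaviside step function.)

F(ω) = \frac{288 \left(12 - \omega^{2}\right)}{\left(\omega^{2} + 36\right)^{3}}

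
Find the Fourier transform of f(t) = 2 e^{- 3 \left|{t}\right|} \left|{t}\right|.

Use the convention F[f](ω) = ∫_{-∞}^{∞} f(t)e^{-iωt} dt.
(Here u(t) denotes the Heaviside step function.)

F(ω) = \frac{4 \left(9 - \omega^{2}\right)}{\left(\omega^{2} + 9\right)^{2}}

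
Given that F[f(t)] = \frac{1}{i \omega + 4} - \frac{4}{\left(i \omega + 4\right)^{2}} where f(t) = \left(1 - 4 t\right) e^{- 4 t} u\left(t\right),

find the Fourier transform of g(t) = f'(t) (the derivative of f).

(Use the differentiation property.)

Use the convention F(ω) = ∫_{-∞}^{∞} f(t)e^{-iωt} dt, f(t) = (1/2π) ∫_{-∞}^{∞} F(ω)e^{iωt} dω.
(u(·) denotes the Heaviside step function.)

F[g](ω) = \frac{\omega^{2}}{\omega^{2} - 8 i \omega - 16}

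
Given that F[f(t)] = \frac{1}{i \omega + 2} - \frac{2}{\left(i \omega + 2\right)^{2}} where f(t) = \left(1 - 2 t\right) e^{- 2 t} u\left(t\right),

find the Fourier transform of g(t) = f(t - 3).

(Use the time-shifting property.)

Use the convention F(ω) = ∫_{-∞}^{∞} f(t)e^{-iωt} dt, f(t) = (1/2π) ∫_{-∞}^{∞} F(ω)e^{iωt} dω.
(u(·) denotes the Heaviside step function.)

F[g](ω) = \frac{i \omega e^{- 3 i \omega}}{- \omega^{2} + 4 i \omega + 4}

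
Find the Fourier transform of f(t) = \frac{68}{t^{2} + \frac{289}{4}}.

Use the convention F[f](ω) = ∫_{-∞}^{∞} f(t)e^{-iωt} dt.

F(ω) = 8 \pi e^{- \frac{17 \left|{\omega}\right|}{2}}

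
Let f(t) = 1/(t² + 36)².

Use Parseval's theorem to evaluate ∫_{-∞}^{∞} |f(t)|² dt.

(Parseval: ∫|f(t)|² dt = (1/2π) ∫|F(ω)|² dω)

∫|f(t)|² dt = \frac{5 \pi}{4478976}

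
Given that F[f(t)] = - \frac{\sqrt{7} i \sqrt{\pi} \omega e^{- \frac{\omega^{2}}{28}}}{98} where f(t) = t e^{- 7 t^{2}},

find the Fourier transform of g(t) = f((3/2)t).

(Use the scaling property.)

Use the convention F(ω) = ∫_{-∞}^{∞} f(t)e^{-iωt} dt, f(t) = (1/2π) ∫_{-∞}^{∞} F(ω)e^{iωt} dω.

F[g](ω) = - \frac{2 \sqrt{7} i \sqrt{\pi} \omega e^{- \frac{\omega^{2}}{63}}}{441}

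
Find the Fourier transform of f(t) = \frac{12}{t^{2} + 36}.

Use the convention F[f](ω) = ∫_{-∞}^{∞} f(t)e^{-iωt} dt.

F(ω) = 2 \pi e^{- 6 \left|{\omega}\right|}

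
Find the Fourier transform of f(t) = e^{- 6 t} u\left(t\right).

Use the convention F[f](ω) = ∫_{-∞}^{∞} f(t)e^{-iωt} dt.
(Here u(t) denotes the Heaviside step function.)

F(ω) = \frac{1}{i \omega + 6}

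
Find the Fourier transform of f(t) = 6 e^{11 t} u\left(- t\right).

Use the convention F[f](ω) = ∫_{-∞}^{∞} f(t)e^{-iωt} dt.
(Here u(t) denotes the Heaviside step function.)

F(ω) = - \frac{6}{i \omega - 11}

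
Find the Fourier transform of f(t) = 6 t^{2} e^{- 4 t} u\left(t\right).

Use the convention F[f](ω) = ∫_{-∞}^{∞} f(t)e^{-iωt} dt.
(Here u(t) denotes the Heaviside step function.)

F(ω) = \frac{12}{\left(i \omega + 4\right)^{3}}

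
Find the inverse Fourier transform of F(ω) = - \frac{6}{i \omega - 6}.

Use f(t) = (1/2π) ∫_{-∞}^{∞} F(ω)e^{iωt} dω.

f(t) = 6 e^{6 t} u\left(- t\right)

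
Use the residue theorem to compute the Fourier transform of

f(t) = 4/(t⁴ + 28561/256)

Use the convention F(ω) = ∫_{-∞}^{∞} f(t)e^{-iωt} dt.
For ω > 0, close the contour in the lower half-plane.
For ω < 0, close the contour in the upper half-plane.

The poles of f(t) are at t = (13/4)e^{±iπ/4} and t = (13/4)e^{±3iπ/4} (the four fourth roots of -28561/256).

Let g(z) = f(z)e^{-iωz}; for large |z| the factor e^{-iωz} decays in the lower half-plane when ω > 0 and in the upper half-plane when ω < 0.

Case ω > 0 (lower half-plane, clockwise contour ⇒ F(ω) = -2πi·ΣRes):
  Res_{z = - \frac{13 \sqrt{2}}{8} - \frac{13 \sqrt{2} i}{8}} g(z) = \frac{32 \sqrt{2} \left(1 + i\right) e^{\frac{13 \sqrt{2} \omega \left(-1 + i\right)}{8}}}{2197}
  Res_{z = \frac{13 \sqrt{2}}{8} - \frac{13 \sqrt{2} i}{8}} g(z) = \frac{32 \sqrt{2} \left(-1 + i\right) e^{- \frac{13 \sqrt{2} \omega \left(1 + i\right)}{8}}}{2197}
  F(ω) = -2πi·ΣRes = \frac{64 \sqrt{2} \pi \left(\left(1 - i\right) e^{\frac{13 \sqrt{2} i \omega}{4}} + 1 + i\right) e^{- \frac{13 \sqrt{2} \omega \left(1 + i\right)}{8}}}{2197} = \frac{256 \pi e^{- \frac{13 \sqrt{2} \omega}{8}} \sin{\left(\frac{13 \sqrt{2} \omega}{8} + \frac{\pi}{4} \right)}}{2197}

Case ω < 0 (upper half-plane, counterclockwise contour ⇒ F(ω) = +2πi·ΣRes):
  Res_{z = \frac{13 \sqrt{2}}{8} + \frac{13 \sqrt{2} i}{8}} g(z) = - \frac{32 \sqrt{2} \left(1 + i\right) e^{\frac{13 \sqrt{2} \omega \left(1 - i\right)}{8}}}{2197}
  Res_{z = - \frac{13 \sqrt{2}}{8} + \frac{13 \sqrt{2} i}{8}} g(z) = \frac{32 \sqrt{2} \left(1 - i\right) e^{\frac{13 \sqrt{2} \omega \left(1 + i\right)}{8}}}{2197}
  F(ω) = 2πi·ΣRes = - \frac{64 \sqrt{2} i \pi \left(\left(1 + i\right) e^{\frac{13 \sqrt{2} \omega \left(1 - i\right)}{8}} - \left(1 - i\right) e^{\frac{13 \sqrt{2} \omega \left(1 + i\right)}{8}}\right)}{2197} = \frac{256 \pi e^{\frac{13 \sqrt{2} \omega}{8}} \cos{\left(\frac{13 \sqrt{2} \omega}{8} + \frac{\pi}{4} \right)}}{2197}

Both cases combine into a single formula in |ω|:

F(ω) = \frac{256 \pi e^{- \frac{13 \sqrt{2} \left|{\omega}\right|}{8}} \sin{\left(\frac{13 \sqrt{2} \left|{\omega}\right|}{8} + \frac{\pi}{4} \right)}}{2197}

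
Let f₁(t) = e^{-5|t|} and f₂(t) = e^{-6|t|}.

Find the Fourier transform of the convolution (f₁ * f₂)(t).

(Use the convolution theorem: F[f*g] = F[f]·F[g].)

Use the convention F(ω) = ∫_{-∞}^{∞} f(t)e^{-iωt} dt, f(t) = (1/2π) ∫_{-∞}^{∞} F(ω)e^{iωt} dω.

F[f₁*f₂](ω) = \frac{120}{\left(\omega^{2} + 25\right) \left(\omega^{2} + 36\right)}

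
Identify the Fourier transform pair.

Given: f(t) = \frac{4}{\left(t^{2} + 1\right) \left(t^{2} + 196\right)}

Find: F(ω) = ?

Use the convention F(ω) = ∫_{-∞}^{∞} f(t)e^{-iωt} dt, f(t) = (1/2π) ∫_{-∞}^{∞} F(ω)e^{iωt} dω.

F(ω) = \frac{2 \pi \left(14 e^{13 \left|{\omega}\right|} - 1\right) e^{- 14 \left|{\omega}\right|}}{1365}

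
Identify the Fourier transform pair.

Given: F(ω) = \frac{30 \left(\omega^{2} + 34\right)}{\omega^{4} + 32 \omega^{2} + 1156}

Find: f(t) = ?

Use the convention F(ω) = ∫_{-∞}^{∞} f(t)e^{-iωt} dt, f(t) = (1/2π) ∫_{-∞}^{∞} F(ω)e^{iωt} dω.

f(t) = 3 e^{- 5 \left|{t}\right|} \cos{\left(3 t \right)}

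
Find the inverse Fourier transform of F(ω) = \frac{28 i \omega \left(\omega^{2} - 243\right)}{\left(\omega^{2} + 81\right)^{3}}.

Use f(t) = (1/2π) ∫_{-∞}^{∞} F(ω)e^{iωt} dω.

f(t) = 7 t e^{- 9 \left|{t}\right|} \left|{t}\right|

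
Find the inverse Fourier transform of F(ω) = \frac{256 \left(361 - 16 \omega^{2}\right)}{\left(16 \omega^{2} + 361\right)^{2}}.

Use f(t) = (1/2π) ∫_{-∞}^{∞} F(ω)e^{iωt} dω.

f(t) = 8 e^{- \frac{19 \left|{t}\right|}{4}} \left|{t}\right|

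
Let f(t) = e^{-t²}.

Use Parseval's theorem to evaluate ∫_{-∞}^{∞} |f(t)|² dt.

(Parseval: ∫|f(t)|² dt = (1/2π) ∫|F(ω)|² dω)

∫|f(t)|² dt = \frac{\sqrt{2} \sqrt{\pi}}{2}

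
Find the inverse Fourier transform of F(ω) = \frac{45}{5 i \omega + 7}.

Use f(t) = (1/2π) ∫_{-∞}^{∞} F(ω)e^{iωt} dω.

f(t) = 9 e^{- \frac{7 t}{5}} u\left(t\right)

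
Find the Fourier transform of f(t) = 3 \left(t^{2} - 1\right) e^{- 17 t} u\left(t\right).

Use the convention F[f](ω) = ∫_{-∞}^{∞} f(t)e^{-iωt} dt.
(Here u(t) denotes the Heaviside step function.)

F(ω) = \frac{3 \left(2 i \omega - \left(i \omega + 17\right)^{3} + 34\right)}{\left(i \omega + 17\right)^{4}}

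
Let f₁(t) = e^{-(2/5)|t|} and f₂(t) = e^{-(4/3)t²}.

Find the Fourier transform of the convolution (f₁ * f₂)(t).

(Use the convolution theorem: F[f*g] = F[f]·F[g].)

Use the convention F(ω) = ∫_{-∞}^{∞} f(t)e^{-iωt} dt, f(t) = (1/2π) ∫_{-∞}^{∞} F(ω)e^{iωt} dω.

F[f₁*f₂](ω) = \frac{10 \sqrt{3} \sqrt{\pi} e^{- \frac{3 \omega^{2}}{16}}}{25 \omega^{2} + 4}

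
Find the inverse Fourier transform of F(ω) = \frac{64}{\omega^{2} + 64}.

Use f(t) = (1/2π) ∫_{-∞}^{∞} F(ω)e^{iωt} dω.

f(t) = 4 e^{- 8 \left|{t}\right|}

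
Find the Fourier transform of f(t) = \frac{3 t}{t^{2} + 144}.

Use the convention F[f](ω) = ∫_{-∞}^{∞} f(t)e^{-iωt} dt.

F(ω) = - 3 i \pi e^{- 12 \left|{\omega}\right|} \operatorname{sign}{\left(\omega \right)}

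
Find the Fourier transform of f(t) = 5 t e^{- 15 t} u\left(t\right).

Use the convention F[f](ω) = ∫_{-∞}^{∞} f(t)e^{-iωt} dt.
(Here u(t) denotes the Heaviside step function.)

F(ω) = \frac{5}{\left(i \omega + 15\right)^{2}}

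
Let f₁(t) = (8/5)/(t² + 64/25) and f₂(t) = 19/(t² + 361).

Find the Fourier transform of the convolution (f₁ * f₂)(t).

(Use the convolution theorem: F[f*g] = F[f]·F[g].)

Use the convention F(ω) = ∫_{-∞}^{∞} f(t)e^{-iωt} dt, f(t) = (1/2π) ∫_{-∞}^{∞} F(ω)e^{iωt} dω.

F[f₁*f₂](ω) = \pi^{2} e^{- \frac{103 \left|{\omega}\right|}{5}}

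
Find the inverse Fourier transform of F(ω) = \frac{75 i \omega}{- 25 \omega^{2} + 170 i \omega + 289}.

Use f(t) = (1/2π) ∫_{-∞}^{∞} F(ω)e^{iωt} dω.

f(t) = 3 \left(1 - \frac{17 t}{5}\right) e^{- \frac{17 t}{5}} u\left(t\right)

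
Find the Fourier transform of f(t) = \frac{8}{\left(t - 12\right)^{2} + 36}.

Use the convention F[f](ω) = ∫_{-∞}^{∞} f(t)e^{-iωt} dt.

F(ω) = \frac{4 \pi e^{- 12 i \omega - 6 \left|{\omega}\right|}}{3}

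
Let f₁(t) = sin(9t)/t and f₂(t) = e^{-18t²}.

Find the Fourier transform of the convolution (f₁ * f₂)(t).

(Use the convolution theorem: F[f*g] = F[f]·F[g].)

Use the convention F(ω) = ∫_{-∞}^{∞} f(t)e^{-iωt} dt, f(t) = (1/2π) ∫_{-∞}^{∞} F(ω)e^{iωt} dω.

F[f₁*f₂](ω) = \begin{cases} \frac{\sqrt{2} \pi^{\frac{3}{2}} e^{- \frac{\omega^{2}}{72}}}{6} & \text{for}\: \omega > -9 \wedge \omega < 9 \\0 & \text{otherwise} \end{cases}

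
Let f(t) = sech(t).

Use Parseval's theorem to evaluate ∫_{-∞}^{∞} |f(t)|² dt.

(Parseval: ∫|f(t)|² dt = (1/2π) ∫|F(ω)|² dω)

∫|f(t)|² dt = 2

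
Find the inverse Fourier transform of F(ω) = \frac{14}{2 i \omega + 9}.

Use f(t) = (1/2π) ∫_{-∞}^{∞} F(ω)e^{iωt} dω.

f(t) = 7 e^{- \frac{9 t}{2}} u\left(t\right)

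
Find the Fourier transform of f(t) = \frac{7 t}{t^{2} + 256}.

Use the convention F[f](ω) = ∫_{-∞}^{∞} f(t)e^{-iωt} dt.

F(ω) = - 7 i \pi e^{- 16 \left|{\omega}\right|} \operatorname{sign}{\left(\omega \right)}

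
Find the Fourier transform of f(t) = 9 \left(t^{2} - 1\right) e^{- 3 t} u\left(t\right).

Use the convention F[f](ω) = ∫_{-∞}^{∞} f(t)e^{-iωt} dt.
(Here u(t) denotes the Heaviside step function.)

F(ω) = \frac{9 \left(2 i \omega - \left(i \omega + 3\right)^{3} + 6\right)}{\left(i \omega + 3\right)^{4}}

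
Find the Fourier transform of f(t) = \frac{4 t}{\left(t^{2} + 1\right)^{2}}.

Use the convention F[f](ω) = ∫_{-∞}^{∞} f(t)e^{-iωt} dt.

F(ω) = - 2 i \pi \omega e^{- \left|{\omega}\right|}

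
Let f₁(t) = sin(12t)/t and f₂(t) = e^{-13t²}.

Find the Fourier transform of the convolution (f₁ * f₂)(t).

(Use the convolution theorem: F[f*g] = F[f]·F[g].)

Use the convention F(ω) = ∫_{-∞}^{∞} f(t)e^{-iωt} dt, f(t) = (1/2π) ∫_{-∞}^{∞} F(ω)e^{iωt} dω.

F[f₁*f₂](ω) = \begin{cases} \frac{\sqrt{13} \pi^{\frac{3}{2}} e^{- \frac{\omega^{2}}{52}}}{13} & \text{for}\: \omega > -12 \wedge \omega < 12 \\0 & \text{otherwise} \end{cases}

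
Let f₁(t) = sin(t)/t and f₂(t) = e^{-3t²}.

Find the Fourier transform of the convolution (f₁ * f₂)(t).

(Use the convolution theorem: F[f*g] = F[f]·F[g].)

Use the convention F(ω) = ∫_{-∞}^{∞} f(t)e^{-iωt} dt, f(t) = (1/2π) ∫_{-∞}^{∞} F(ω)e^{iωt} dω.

F[f₁*f₂](ω) = \begin{cases} \frac{\sqrt{3} \pi^{\frac{3}{2}} e^{- \frac{\omega^{2}}{12}}}{3} & \text{for}\: \omega > -1 \wedge \omega < 1 \\0 & \text{otherwise} \end{cases}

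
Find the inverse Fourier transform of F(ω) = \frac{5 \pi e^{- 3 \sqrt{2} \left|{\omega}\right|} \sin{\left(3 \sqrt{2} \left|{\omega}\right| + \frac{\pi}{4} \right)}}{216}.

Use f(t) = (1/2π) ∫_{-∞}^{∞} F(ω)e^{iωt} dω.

f(t) = \frac{5}{t^{4} + 1296}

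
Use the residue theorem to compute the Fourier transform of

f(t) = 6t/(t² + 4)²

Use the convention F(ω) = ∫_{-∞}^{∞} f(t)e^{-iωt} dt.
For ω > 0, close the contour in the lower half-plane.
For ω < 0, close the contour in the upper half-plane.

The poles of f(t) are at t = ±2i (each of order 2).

Let g(z) = f(z)e^{-iωz}; for large |z| the factor e^{-iωz} decays in the lower half-plane when ω > 0 and in the upper half-plane when ω < 0.

Case ω > 0 (lower half-plane, clockwise contour ⇒ F(ω) = -2πi·ΣRes):
  Res_{z = - 2 i} g(z) = \frac{3 \omega e^{- 2 \omega}}{4} (pole of order 2)
  F(ω) = -2πi·ΣRes = - \frac{3 i \pi \omega e^{- 2 \omega}}{2}

Case ω < 0 (upper half-plane, counterclockwise contour ⇒ F(ω) = +2πi·ΣRes):
  Res_{z = 2 i} g(z) = - \frac{3 \omega e^{2 \omega}}{4} (pole of order 2)
  F(ω) = 2πi·ΣRes = - \frac{3 i \pi \omega e^{2 \omega}}{2}

Both cases combine into a single formula in |ω|:

F(ω) = - \frac{3 i \pi \omega e^{- 2 \left|{\omega}\right|}}{2}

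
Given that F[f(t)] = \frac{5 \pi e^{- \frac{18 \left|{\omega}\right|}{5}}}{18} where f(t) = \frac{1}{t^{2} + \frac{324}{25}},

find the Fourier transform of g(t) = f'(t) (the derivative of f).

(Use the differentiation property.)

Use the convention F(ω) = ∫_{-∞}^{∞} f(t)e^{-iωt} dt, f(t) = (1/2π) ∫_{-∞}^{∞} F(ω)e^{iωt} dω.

F[g](ω) = \frac{5 i \pi \omega e^{- \frac{18 \left|{\omega}\right|}{5}}}{18}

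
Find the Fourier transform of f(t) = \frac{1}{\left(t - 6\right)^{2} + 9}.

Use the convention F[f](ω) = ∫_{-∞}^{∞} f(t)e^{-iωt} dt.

F(ω) = \frac{\pi e^{- 6 i \omega - 3 \left|{\omega}\right|}}{3}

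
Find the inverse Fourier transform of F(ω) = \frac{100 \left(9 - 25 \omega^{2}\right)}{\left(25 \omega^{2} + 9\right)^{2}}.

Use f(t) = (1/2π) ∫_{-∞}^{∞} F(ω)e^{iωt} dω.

f(t) = 2 e^{- \frac{3 \left|{t}\right|}{5}} \left|{t}\right|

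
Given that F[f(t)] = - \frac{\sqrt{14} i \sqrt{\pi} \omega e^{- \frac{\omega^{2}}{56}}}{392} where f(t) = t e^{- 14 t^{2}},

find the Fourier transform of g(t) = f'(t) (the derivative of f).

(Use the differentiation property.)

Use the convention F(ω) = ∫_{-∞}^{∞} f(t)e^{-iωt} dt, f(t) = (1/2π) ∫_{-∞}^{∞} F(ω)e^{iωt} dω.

F[g](ω) = \frac{\sqrt{14} \sqrt{\pi} \omega^{2} e^{- \frac{\omega^{2}}{56}}}{392}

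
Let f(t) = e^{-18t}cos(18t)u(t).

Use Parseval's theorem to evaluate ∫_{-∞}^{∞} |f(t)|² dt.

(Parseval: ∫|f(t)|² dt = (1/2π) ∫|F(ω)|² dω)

∫|f(t)|² dt = \frac{1}{48}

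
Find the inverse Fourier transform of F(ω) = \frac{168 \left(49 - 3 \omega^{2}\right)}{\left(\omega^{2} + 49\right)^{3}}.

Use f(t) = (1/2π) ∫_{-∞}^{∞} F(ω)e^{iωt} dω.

f(t) = 6 t^{2} e^{- 7 \left|{t}\right|}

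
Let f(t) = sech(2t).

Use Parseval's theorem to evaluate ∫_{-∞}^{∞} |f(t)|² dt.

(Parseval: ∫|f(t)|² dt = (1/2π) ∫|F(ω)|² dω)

∫|f(t)|² dt = 1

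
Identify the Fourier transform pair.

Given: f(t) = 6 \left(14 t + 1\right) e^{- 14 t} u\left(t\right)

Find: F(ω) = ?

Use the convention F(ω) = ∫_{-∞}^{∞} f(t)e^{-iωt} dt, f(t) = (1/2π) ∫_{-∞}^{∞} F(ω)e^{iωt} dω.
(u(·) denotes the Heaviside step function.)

F(ω) = \frac{6 \left(- i \omega - 28\right)}{\omega^{2} - 28 i \omega - 196}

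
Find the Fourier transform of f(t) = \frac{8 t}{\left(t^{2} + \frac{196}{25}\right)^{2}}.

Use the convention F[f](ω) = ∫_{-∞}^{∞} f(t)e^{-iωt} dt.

F(ω) = - \frac{10 i \pi \omega e^{- \frac{14 \left|{\omega}\right|}{5}}}{7}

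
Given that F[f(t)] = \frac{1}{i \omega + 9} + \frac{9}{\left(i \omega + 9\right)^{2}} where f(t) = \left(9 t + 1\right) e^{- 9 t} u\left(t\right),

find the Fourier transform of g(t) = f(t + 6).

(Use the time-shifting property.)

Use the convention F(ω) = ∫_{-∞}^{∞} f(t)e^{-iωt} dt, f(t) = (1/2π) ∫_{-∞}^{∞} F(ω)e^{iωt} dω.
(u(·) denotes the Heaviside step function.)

F[g](ω) = \frac{\left(- i \omega - 18\right) e^{6 i \omega}}{\omega^{2} - 18 i \omega - 81}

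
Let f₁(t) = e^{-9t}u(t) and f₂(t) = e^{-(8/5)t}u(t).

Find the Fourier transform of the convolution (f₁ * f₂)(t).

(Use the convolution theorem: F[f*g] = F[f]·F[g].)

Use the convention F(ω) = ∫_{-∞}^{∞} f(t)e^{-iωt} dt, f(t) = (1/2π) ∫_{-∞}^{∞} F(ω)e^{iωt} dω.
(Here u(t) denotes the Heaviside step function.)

F[f₁*f₂](ω) = \frac{5}{\left(i \omega + 9\right) \left(5 i \omega + 8\right)}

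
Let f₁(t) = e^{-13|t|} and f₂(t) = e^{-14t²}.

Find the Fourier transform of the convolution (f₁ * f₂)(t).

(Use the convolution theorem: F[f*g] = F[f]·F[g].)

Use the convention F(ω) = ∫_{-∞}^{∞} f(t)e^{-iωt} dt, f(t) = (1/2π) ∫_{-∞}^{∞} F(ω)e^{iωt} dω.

F[f₁*f₂](ω) = \frac{13 \sqrt{14} \sqrt{\pi} e^{- \frac{\omega^{2}}{56}}}{7 \left(\omega^{2} + 169\right)}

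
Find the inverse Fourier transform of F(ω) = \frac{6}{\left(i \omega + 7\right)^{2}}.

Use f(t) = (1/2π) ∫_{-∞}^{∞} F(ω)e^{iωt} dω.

f(t) = 6 t e^{- 7 t} u\left(t\right)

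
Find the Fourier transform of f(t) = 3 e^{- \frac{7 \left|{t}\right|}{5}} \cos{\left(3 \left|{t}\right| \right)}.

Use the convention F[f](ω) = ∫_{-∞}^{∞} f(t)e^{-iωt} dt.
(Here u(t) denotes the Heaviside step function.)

F(ω) = \frac{210 \left(25 \omega^{2} + 274\right)}{625 \omega^{4} - 8800 \omega^{2} + 75076}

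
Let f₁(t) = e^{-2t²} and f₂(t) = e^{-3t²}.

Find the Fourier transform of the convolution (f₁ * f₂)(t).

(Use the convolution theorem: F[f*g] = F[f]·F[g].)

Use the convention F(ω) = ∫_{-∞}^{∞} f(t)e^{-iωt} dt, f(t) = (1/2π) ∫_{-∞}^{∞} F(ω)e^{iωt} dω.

F[f₁*f₂](ω) = \frac{\sqrt{6} \pi e^{- \frac{5 \omega^{2}}{24}}}{6}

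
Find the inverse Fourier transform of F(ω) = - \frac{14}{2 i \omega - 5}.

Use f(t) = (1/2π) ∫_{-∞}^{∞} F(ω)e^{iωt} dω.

f(t) = 7 e^{\frac{5 t}{2}} u\left(- t\right)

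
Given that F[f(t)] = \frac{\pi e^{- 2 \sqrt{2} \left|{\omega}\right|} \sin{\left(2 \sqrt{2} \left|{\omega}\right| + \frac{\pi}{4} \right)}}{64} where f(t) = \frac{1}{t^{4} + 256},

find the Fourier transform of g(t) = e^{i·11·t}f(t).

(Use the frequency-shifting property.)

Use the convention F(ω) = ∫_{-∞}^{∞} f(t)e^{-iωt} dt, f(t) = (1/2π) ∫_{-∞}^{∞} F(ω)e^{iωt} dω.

F[g](ω) = \frac{\pi e^{- 2 \sqrt{2} \left|{\omega - 11}\right|} \sin{\left(2 \sqrt{2} \left|{\omega - 11}\right| + \frac{\pi}{4} \right)}}{64}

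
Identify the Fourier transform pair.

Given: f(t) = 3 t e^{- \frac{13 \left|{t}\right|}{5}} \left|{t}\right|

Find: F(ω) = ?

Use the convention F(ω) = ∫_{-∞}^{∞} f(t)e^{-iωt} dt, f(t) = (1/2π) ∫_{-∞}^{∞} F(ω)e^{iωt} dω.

F(ω) = \frac{7500 i \omega \left(25 \omega^{2} - 507\right)}{\left(25 \omega^{2} + 169\right)^{3}}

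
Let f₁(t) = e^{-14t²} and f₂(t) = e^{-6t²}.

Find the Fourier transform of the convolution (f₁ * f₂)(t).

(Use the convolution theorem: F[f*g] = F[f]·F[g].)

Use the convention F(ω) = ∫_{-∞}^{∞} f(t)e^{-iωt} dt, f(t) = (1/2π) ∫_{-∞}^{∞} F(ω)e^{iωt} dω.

F[f₁*f₂](ω) = \frac{\sqrt{21} \pi e^{- \frac{5 \omega^{2}}{84}}}{42}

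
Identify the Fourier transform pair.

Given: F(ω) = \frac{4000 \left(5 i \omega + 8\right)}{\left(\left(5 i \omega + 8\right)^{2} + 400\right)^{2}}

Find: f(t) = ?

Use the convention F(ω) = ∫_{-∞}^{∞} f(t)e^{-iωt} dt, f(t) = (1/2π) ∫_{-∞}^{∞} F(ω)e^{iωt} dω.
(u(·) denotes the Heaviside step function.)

f(t) = 4 t e^{- \frac{8 t}{5}} \sin{\left(4 t \right)} u\left(t\right)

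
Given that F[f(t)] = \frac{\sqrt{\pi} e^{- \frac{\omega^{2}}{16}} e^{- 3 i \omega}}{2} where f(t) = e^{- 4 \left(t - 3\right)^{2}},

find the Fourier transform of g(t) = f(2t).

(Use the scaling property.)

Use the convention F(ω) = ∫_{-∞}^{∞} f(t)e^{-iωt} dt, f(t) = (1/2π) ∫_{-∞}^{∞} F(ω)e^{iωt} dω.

F[g](ω) = \frac{\sqrt{\pi} e^{- \frac{\omega \left(\omega + 96 i\right)}{64}}}{4}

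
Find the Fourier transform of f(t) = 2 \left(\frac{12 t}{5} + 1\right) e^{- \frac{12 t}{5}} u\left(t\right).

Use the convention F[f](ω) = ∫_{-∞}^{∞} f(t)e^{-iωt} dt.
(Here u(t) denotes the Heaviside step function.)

F(ω) = \frac{10 \left(- 5 i \omega - 24\right)}{25 \omega^{2} - 120 i \omega - 144}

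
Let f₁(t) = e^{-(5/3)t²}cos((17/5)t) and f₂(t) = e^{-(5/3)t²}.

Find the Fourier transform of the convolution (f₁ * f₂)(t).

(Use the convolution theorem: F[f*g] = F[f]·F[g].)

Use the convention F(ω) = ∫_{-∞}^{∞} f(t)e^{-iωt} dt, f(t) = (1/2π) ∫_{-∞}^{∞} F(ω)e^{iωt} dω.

F[f₁*f₂](ω) = \frac{3 \pi \left(e^{\frac{51 \omega}{25}} + 1\right) e^{- \frac{3 \omega^{2}}{10} - \frac{51 \omega}{50} - \frac{867}{500}}}{10}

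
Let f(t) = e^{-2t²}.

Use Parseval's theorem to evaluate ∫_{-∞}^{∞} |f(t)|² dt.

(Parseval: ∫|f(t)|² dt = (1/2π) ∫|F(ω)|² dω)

∫|f(t)|² dt = \frac{\sqrt{\pi}}{2}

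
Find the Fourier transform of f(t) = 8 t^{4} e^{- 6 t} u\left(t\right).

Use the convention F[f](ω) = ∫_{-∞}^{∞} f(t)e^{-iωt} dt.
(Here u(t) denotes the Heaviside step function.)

F(ω) = \frac{192}{\left(i \omega + 6\right)^{5}}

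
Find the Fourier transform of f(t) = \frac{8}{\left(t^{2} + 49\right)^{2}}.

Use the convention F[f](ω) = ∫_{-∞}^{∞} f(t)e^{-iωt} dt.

F(ω) = \frac{4 \pi \left(7 \left|{\omega}\right| + 1\right) e^{- 7 \left|{\omega}\right|}}{343}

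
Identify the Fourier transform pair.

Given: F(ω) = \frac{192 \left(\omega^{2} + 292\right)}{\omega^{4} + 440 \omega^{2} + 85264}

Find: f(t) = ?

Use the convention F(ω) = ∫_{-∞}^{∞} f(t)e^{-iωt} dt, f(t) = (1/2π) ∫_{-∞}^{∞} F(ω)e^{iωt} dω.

f(t) = 6 e^{- 16 \left|{t}\right|} \cos{\left(6 t \right)}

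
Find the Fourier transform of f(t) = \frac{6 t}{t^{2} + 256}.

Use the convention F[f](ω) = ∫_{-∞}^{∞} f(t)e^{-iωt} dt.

F(ω) = - 6 i \pi e^{- 16 \left|{\omega}\right|} \operatorname{sign}{\left(\omega \right)}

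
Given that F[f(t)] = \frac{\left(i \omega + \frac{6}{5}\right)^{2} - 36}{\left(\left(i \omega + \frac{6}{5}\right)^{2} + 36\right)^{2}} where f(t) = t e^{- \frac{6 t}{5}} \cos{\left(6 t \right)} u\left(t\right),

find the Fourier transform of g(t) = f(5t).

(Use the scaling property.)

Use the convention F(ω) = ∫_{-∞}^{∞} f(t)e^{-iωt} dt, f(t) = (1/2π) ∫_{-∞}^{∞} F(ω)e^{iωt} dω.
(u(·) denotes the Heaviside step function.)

F[g](ω) = \frac{5 \left(\left(i \omega + 6\right)^{2} - 900\right)}{\left(\left(i \omega + 6\right)^{2} + 900\right)^{2}}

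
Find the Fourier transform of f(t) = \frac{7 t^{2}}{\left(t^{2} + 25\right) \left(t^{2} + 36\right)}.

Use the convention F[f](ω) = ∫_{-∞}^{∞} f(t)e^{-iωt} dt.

F(ω) = \frac{7 \pi \left(6 - 5 e^{\left|{\omega}\right|}\right) e^{- 6 \left|{\omega}\right|}}{11}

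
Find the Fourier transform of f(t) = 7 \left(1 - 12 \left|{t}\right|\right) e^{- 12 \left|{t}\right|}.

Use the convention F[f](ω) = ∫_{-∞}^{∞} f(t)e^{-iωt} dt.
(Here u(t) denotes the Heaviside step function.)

F(ω) = \frac{336 \omega^{2}}{\left(\omega^{2} + 144\right)^{2}}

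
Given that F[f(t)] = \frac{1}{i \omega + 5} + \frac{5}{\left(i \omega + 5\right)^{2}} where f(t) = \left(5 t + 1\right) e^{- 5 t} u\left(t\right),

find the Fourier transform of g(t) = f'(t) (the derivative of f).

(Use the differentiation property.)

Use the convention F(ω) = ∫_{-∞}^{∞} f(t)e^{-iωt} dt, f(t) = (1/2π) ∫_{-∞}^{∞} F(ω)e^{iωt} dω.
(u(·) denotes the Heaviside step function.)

F[g](ω) = \frac{\omega \left(\omega - 10 i\right)}{\omega^{2} - 10 i \omega - 25}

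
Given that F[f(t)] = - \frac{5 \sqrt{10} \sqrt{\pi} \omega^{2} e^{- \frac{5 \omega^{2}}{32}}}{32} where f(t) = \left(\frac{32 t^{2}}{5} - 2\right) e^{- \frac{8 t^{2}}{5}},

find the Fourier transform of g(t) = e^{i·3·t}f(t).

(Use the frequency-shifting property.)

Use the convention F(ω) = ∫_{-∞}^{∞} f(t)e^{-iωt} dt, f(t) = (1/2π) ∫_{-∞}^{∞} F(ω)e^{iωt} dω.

F[g](ω) = - \frac{5 \sqrt{10} \sqrt{\pi} \left(\omega - 3\right)^{2} e^{- \frac{5 \left(\omega - 3\right)^{2}}{32}}}{32}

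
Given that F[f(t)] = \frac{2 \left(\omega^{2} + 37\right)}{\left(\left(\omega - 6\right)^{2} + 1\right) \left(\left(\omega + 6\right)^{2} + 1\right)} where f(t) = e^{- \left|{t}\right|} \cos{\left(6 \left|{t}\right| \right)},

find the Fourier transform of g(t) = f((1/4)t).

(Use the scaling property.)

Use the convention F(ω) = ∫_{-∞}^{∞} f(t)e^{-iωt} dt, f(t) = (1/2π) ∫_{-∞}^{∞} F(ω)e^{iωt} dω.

F[g](ω) = \frac{8 \left(16 \omega^{2} + 37\right)}{256 \omega^{4} - 1120 \omega^{2} + 1369}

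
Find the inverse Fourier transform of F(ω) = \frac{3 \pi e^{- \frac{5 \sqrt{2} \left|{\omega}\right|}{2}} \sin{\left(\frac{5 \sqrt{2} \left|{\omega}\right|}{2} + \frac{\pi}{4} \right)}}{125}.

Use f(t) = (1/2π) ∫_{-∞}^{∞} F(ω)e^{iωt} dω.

f(t) = \frac{3}{t^{4} + 625}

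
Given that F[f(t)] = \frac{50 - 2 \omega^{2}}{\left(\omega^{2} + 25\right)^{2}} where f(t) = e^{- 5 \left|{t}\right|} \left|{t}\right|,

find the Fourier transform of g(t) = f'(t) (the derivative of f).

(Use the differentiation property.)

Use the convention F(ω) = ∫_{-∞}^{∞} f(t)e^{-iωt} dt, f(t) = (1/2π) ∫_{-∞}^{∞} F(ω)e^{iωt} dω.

F[g](ω) = - \frac{2 i \omega \left(\omega^{2} - 25\right)}{\left(\omega^{2} + 25\right)^{2}}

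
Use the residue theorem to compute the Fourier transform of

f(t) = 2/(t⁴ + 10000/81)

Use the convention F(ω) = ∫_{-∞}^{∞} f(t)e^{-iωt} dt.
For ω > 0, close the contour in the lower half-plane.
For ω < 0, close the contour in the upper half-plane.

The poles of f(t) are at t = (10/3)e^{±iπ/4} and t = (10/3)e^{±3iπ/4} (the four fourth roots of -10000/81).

Let g(z) = f(z)e^{-iωz}; for large |z| the factor e^{-iωz} decays in the lower half-plane when ω > 0 and in the upper half-plane when ω < 0.

Case ω > 0 (lower half-plane, clockwise contour ⇒ F(ω) = -2πi·ΣRes):
  Res_{z = - \frac{5 \sqrt{2}}{3} - \frac{5 \sqrt{2} i}{3}} g(z) = \frac{27 \sqrt{2} i \left(1 - i\right) e^{\frac{5 \sqrt{2} \omega \left(-1 + i\right)}{3}}}{4000}
  Res_{z = \frac{5 \sqrt{2}}{3} - \frac{5 \sqrt{2} i}{3}} g(z) = \frac{27 \sqrt{2} i \left(1 + i\right) e^{- \frac{5 \sqrt{2} \omega \left(1 + i\right)}{3}}}{4000}
  F(ω) = -2πi·ΣRes = \frac{27 \sqrt{2} \pi \left(1 - i\right) \left(e^{\frac{10 \sqrt{2} i \omega}{3}} + i\right) e^{- \frac{5 \sqrt{2} \omega \left(1 + i\right)}{3}}}{2000} = \frac{27 \pi e^{- \frac{5 \sqrt{2} \omega}{3}} \sin{\left(\frac{5 \sqrt{2} \omega}{3} + \frac{\pi}{4} \right)}}{500}

Case ω < 0 (upper half-plane, counterclockwise contour ⇒ F(ω) = +2πi·ΣRes):
  Res_{z = \frac{5 \sqrt{2}}{3} + \frac{5 \sqrt{2} i}{3}} g(z) = \frac{27 \sqrt{2} i \left(-1 + i\right) e^{\frac{5 \sqrt{2} \omega \left(1 - i\right)}{3}}}{4000}
  Res_{z = - \frac{5 \sqrt{2}}{3} + \frac{5 \sqrt{2} i}{3}} g(z) = \frac{27 \sqrt{2} \left(1 - i\right) e^{\frac{5 \sqrt{2} \omega \left(1 + i\right)}{3}}}{4000}
  F(ω) = 2πi·ΣRes = - \frac{27 \sqrt{2} i \pi \left(i \left(1 - i\right) e^{\frac{5 \sqrt{2} \omega \left(1 - i\right)}{3}} - \left(1 - i\right) e^{\frac{5 \sqrt{2} \omega \left(1 + i\right)}{3}}\right)}{2000} = \frac{27 \pi e^{\frac{5 \sqrt{2} \omega}{3}} \cos{\left(\frac{5 \sqrt{2} \omega}{3} + \frac{\pi}{4} \right)}}{500}

Both cases combine into a single formula in |ω|:

F(ω) = \frac{27 \pi e^{- \frac{5 \sqrt{2} \left|{\omega}\right|}{3}} \sin{\left(\frac{5 \sqrt{2} \left|{\omega}\right|}{3} + \frac{\pi}{4} \right)}}{500}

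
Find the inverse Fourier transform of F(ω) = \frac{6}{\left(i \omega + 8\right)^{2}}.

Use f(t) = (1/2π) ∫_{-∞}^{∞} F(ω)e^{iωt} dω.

f(t) = 6 t e^{- 8 t} u\left(t\right)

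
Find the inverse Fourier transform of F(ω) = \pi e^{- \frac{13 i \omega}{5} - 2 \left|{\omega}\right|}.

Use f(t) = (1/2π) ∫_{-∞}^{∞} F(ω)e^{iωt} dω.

f(t) = \frac{2}{\left(t - \frac{13}{5}\right)^{2} + 4}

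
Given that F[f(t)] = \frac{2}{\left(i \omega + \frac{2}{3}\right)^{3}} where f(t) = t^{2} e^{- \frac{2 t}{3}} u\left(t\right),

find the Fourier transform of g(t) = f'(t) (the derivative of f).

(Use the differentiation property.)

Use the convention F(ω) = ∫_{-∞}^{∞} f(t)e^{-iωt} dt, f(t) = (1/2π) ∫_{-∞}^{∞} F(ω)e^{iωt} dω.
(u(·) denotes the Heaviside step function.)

F[g](ω) = \frac{54 i \omega}{\left(3 i \omega + 2\right)^{3}}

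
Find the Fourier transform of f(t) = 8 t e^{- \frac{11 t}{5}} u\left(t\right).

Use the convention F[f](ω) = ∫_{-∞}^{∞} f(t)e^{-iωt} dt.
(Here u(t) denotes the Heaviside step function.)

F(ω) = \frac{200}{\left(5 i \omega + 11\right)^{2}}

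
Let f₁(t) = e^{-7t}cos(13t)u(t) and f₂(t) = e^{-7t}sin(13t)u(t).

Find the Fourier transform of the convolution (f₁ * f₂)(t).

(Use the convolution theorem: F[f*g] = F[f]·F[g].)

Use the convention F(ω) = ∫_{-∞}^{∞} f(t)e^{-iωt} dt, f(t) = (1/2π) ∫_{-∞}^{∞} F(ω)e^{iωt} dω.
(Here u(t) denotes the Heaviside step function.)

F[f₁*f₂](ω) = \frac{13 \left(i \omega + 7\right)}{\left(\left(i \omega + 7\right)^{2} + 169\right)^{2}}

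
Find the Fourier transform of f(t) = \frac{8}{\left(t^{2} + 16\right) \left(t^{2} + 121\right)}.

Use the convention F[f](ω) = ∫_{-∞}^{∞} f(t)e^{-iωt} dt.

F(ω) = \frac{2 \pi \left(11 e^{7 \left|{\omega}\right|} - 4\right) e^{- 11 \left|{\omega}\right|}}{1155}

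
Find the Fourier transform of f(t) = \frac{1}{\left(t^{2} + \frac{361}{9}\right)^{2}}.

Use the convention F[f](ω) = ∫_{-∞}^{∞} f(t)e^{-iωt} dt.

F(ω) = \frac{9 \pi \left(19 \left|{\omega}\right| + 3\right) e^{- \frac{19 \left|{\omega}\right|}{3}}}{13718}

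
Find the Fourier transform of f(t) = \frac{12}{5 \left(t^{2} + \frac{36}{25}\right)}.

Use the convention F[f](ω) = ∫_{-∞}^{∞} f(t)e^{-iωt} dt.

F(ω) = 2 \pi e^{- \frac{6 \left|{\omega}\right|}{5}}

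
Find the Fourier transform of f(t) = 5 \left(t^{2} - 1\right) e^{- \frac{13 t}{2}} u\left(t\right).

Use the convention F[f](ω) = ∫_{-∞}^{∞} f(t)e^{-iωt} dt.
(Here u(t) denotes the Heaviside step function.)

F(ω) = \frac{10 \left(16 i \omega - \left(2 i \omega + 13\right)^{3} + 104\right)}{\left(2 i \omega + 13\right)^{4}}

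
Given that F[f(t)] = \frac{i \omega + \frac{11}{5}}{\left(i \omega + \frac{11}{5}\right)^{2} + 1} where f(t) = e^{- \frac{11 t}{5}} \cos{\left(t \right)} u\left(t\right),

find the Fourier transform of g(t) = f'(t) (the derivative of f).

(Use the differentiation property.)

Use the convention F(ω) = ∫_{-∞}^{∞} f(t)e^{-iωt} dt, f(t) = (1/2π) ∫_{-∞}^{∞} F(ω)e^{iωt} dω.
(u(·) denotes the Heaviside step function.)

F[g](ω) = \frac{5 i \omega \left(5 i \omega + 11\right)}{\left(5 i \omega + 11\right)^{2} + 25}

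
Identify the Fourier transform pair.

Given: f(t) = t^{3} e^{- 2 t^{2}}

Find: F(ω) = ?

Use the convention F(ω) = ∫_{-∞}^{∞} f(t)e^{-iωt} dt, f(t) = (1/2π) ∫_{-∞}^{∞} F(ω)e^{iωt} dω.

F(ω) = \frac{\sqrt{2} i \sqrt{\pi} \omega \left(\omega^{2} - 12\right) e^{- \frac{\omega^{2}}{8}}}{128}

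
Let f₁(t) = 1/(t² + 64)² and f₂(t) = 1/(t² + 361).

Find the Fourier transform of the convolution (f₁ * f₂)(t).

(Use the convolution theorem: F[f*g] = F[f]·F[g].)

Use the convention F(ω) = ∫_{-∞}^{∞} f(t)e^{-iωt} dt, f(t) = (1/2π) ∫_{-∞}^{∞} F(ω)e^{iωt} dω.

F[f₁*f₂](ω) = \frac{\pi^{2} \left(8 \left|{\omega}\right| + 1\right) e^{- 27 \left|{\omega}\right|}}{19456}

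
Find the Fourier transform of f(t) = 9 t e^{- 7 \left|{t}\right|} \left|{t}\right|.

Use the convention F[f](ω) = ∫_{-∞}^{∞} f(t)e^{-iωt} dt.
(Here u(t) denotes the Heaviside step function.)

F(ω) = \frac{36 i \omega \left(\omega^{2} - 147\right)}{\left(\omega^{2} + 49\right)^{3}}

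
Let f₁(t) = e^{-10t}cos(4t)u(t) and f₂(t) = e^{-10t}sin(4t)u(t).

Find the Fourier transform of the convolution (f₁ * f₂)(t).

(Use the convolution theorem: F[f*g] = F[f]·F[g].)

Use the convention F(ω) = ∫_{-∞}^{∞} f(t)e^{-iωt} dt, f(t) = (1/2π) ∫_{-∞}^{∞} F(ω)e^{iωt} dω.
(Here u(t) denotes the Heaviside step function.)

F[f₁*f₂](ω) = \frac{4 \left(i \omega + 10\right)}{\left(\left(i \omega + 10\right)^{2} + 16\right)^{2}}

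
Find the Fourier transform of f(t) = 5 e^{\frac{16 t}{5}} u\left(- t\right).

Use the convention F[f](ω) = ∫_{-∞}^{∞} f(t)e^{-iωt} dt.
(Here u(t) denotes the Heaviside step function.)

F(ω) = - \frac{25}{5 i \omega - 16}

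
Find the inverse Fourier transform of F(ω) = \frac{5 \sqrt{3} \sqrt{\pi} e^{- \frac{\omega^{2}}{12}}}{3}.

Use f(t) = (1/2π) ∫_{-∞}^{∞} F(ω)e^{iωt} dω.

f(t) = 5 e^{- 3 t^{2}}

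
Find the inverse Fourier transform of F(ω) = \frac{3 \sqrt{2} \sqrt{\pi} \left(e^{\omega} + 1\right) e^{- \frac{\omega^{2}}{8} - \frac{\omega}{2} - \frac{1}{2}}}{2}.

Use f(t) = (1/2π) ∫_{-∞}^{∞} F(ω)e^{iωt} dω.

f(t) = 6 e^{- 2 t^{2}} \cos{\left(2 t \right)}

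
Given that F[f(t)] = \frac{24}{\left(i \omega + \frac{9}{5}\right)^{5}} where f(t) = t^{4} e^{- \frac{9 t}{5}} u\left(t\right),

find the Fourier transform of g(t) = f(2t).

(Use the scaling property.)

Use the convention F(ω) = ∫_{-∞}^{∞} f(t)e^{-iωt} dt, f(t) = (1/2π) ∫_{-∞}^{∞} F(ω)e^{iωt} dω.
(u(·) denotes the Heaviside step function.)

F[g](ω) = \frac{1200000}{\left(5 i \omega + 18\right)^{5}}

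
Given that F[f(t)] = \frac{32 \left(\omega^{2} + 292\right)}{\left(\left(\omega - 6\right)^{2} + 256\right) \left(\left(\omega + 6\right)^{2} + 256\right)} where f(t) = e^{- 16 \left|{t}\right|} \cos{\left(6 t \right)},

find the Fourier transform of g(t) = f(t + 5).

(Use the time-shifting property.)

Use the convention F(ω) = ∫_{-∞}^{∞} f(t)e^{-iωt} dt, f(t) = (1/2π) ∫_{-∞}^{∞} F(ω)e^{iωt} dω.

F[g](ω) = \frac{32 \left(\omega^{2} + 292\right) e^{5 i \omega}}{\omega^{4} + 440 \omega^{2} + 85264}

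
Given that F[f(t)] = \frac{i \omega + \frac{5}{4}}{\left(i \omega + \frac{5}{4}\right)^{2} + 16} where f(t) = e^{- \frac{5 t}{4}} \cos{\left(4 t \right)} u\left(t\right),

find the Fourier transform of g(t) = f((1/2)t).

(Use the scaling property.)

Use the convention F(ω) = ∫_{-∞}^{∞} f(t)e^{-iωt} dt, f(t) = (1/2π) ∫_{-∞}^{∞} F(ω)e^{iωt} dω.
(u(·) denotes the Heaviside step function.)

F[g](ω) = \frac{8 \left(8 i \omega + 5\right)}{\left(8 i \omega + 5\right)^{2} + 256}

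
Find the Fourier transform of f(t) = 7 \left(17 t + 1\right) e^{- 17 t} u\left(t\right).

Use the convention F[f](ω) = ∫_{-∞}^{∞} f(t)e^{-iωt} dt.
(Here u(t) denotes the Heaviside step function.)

F(ω) = \frac{7 \left(- i \omega - 34\right)}{\omega^{2} - 34 i \omega - 289}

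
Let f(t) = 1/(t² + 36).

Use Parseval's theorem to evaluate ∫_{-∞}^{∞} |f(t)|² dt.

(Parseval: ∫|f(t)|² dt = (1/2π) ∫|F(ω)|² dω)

∫|f(t)|² dt = \frac{\pi}{432}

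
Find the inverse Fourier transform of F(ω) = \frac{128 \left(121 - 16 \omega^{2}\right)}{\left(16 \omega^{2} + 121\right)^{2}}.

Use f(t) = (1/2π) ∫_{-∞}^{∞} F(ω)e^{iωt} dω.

f(t) = 4 e^{- \frac{11 \left|{t}\right|}{4}} \left|{t}\right|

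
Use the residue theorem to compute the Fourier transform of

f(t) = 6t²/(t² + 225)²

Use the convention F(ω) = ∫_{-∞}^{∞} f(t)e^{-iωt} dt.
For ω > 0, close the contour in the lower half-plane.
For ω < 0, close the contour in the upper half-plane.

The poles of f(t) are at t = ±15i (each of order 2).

Let g(z) = f(z)e^{-iωz}; for large |z| the factor e^{-iωz} decays in the lower half-plane when ω > 0 and in the upper half-plane when ω < 0.

Case ω > 0 (lower half-plane, clockwise contour ⇒ F(ω) = -2πi·ΣRes):
  Res_{z = - 15 i} g(z) = \frac{i \left(1 - 15 \omega\right) e^{- 15 \omega}}{10} (pole of order 2)
  F(ω) = -2πi·ΣRes = \frac{\pi \left(1 - 15 \omega\right) e^{- 15 \omega}}{5}

Case ω < 0 (upper half-plane, counterclockwise contour ⇒ F(ω) = +2πi·ΣRes):
  Res_{z = 15 i} g(z) = \frac{i \left(- 15 \omega - 1\right) e^{15 \omega}}{10} (pole of order 2)
  F(ω) = 2πi·ΣRes = \frac{\pi \left(15 \omega + 1\right) e^{15 \omega}}{5}

Both cases combine into a single formula in |ω|:

F(ω) = \frac{\pi \left(1 - 15 \left|{\omega}\right|\right) e^{- 15 \left|{\omega}\right|}}{5}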